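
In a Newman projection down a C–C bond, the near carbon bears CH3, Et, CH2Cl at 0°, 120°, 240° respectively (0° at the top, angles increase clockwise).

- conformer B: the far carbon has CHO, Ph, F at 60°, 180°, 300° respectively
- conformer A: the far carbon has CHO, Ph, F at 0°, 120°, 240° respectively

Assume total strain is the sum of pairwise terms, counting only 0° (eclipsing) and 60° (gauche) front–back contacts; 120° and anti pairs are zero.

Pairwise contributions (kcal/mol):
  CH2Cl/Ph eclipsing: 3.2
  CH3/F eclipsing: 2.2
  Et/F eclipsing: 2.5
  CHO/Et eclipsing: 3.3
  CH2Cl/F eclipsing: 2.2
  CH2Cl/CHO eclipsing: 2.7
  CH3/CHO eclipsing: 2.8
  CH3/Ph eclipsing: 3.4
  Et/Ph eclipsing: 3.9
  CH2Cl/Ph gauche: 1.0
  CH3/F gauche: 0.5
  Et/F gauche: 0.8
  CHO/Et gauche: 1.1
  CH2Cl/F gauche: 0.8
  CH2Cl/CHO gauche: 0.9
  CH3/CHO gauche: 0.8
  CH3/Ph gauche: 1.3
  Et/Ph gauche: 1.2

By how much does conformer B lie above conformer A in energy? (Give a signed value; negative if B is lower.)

-3.5 kcal/mol

B is staggered. CH3 at 0° is gauche with CHO at 60° (0.8); CH3 at 0° is gauche with F at 300° (0.5); Et at 120° is gauche with CHO at 60° (1.1); Et at 120° is gauche with Ph at 180° (1.2); CH2Cl at 240° is gauche with Ph at 180° (1.0); CH2Cl at 240° is gauche with F at 300° (0.8). Total 5.4 kcal/mol.
A is eclipsed. CH3 at 0° is eclipsed with CHO at 0° (2.8); Et at 120° is eclipsed with Ph at 120° (3.9); CH2Cl at 240° is eclipsed with F at 240° (2.2). Total 8.9 kcal/mol.
E(B) − E(A) = 5.4 − 8.9 = -3.5 kcal/mol.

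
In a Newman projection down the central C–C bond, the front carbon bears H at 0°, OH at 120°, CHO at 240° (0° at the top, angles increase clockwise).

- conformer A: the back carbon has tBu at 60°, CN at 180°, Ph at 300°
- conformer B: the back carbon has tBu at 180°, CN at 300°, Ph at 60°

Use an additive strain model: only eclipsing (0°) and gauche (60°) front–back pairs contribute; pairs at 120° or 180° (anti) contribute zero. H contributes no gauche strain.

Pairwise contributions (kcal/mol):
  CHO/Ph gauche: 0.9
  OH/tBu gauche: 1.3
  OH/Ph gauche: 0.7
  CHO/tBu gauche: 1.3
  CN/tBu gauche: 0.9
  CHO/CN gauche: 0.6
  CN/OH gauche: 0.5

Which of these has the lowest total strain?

A (staggered): OH–tBu gauche, OH–CN gauche, CHO–CN gauche, CHO–Ph gauche; 1.3 + 0.5 + 0.6 + 0.9 = 3.3 kcal/mol.
B (staggered): OH–tBu gauche, OH–Ph gauche, CHO–tBu gauche, CHO–CN gauche; 1.3 + 0.7 + 1.3 + 0.6 = 3.9 kcal/mol.
A has the lowest total (3.3 kcal/mol).

A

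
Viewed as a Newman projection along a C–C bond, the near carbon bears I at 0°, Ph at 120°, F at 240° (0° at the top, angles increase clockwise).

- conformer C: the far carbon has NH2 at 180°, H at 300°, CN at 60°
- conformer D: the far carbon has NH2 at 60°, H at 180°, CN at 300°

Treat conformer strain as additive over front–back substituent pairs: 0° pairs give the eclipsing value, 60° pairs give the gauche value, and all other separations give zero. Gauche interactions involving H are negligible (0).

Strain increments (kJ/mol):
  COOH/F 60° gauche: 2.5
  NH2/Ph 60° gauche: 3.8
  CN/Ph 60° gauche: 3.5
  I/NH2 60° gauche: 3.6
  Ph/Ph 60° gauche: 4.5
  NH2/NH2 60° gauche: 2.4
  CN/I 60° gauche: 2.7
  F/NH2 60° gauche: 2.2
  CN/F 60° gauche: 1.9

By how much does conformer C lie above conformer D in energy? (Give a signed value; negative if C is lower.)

+0.2 kJ/mol

C (staggered): I(0°)/CN(60°) gauche 2.7; Ph(120°)/NH2(180°) gauche 3.8; Ph(120°)/CN(60°) gauche 3.5; F(240°)/NH2(180°) gauche 2.2 → 12.2 kJ/mol.
D (staggered): I(0°)/NH2(60°) gauche 3.6; I(0°)/CN(300°) gauche 2.7; Ph(120°)/NH2(60°) gauche 3.8; F(240°)/CN(300°) gauche 1.9 → 12.0 kJ/mol.
E(C) − E(D) = 12.2 − 12.0 = +0.2 kJ/mol.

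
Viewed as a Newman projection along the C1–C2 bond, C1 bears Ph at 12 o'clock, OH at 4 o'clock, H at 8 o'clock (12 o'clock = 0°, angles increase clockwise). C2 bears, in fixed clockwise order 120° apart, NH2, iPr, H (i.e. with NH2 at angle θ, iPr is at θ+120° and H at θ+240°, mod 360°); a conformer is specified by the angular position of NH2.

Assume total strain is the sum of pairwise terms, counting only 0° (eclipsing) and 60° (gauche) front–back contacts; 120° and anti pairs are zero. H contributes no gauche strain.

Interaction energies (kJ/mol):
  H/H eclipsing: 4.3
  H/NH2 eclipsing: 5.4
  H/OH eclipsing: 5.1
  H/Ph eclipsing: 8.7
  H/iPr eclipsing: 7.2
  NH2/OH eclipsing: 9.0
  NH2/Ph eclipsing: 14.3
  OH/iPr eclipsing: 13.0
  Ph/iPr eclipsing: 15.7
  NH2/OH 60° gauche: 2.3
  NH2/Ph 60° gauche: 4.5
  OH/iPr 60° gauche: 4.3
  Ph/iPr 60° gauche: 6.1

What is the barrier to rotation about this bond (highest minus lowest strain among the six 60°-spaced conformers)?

NH2 at 0° (eclipsed): Ph–NH2 eclipsed, OH–iPr eclipsed, H–H eclipsed; 14.3 + 13.0 + 4.3 = 31.6 kJ/mol.
NH2 at 60° (staggered): Ph–NH2 gauche, OH–NH2 gauche, OH–iPr gauche; 4.5 + 2.3 + 4.3 = 11.1 kJ/mol.
NH2 at 120° (eclipsed): Ph–H eclipsed, OH–NH2 eclipsed, H–iPr eclipsed; 8.7 + 9.0 + 7.2 = 24.9 kJ/mol.
NH2 at 180° (staggered): Ph–iPr gauche, OH–NH2 gauche; 6.1 + 2.3 = 8.4 kJ/mol.
NH2 at 240° (eclipsed): Ph–iPr eclipsed, OH–H eclipsed, H–NH2 eclipsed; 15.7 + 5.1 + 5.4 = 26.2 kJ/mol.
NH2 at 300° (staggered): Ph–NH2 gauche, Ph–iPr gauche, OH–iPr gauche; 4.5 + 6.1 + 4.3 = 14.9 kJ/mol.
Max at 0° (31.6 kJ/mol), min at 180° (8.4 kJ/mol); barrier = 23.2 kJ/mol.

23.2 kJ/mol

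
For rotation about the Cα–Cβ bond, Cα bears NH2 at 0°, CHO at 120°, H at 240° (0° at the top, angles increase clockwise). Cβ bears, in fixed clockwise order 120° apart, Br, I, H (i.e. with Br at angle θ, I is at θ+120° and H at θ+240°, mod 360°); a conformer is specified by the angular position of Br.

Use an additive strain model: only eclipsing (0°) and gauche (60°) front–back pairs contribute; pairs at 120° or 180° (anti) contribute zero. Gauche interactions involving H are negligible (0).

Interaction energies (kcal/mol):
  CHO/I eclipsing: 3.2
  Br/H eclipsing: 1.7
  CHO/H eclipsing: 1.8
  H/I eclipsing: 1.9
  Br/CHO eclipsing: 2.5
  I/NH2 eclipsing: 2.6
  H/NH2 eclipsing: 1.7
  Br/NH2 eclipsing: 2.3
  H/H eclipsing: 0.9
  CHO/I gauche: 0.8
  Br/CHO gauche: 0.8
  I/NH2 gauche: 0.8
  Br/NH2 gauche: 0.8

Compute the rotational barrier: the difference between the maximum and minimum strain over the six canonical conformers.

4.8 kcal/mol

Br at 0° (eclipsed): NH2–Br eclipsed, CHO–I eclipsed, H–H eclipsed; 2.3 + 3.2 + 0.9 = 6.4 kcal/mol.
Br at 60° (staggered): NH2–Br gauche, CHO–Br gauche, CHO–I gauche; 0.8 + 0.8 + 0.8 = 2.4 kcal/mol.
Br at 120° (eclipsed): NH2–H eclipsed, CHO–Br eclipsed, H–I eclipsed; 1.7 + 2.5 + 1.9 = 6.1 kcal/mol.
Br at 180° (staggered): NH2–I gauche, CHO–Br gauche; 0.8 + 0.8 = 1.6 kcal/mol.
Br at 240° (eclipsed): NH2–I eclipsed, CHO–H eclipsed, H–Br eclipsed; 2.6 + 1.8 + 1.7 = 6.1 kcal/mol.
Br at 300° (staggered): NH2–Br gauche, NH2–I gauche, CHO–I gauche; 0.8 + 0.8 + 0.8 = 2.4 kcal/mol.
Max at 0° (6.4 kcal/mol), min at 180° (1.6 kcal/mol); barrier = 4.8 kcal/mol.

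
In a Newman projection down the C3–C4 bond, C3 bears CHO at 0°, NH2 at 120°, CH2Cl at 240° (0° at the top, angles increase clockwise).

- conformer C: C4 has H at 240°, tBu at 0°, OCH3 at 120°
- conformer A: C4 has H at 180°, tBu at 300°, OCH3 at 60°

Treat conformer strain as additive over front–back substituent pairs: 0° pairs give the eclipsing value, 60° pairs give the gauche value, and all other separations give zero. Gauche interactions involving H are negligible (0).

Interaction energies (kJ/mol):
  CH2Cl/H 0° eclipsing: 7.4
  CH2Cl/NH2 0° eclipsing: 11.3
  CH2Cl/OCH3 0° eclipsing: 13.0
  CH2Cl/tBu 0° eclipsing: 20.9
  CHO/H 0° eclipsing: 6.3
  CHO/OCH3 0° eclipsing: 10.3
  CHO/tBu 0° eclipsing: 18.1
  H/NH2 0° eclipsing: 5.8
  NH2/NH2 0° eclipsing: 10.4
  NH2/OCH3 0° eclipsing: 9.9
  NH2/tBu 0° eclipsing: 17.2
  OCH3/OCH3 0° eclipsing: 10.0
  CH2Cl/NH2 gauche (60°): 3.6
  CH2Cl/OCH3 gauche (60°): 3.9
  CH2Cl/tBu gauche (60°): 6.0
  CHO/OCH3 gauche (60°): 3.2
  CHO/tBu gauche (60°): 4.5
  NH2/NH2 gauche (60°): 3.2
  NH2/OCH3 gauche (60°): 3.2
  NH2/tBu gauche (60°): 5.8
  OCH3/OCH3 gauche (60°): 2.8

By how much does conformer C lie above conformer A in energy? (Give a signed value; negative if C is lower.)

C (eclipsed): CHO(0°)/tBu(0°) eclipsed 18.1; NH2(120°)/OCH3(120°) eclipsed 9.9; CH2Cl(240°)/H(240°) eclipsed 7.4 → 35.4 kJ/mol.
A (staggered): CHO(0°)/tBu(300°) gauche 4.5; CHO(0°)/OCH3(60°) gauche 3.2; NH2(120°)/OCH3(60°) gauche 3.2; CH2Cl(240°)/tBu(300°) gauche 6.0 → 16.9 kJ/mol.
E(C) − E(A) = 35.4 − 16.9 = +18.5 kJ/mol.

+18.5 kJ/mol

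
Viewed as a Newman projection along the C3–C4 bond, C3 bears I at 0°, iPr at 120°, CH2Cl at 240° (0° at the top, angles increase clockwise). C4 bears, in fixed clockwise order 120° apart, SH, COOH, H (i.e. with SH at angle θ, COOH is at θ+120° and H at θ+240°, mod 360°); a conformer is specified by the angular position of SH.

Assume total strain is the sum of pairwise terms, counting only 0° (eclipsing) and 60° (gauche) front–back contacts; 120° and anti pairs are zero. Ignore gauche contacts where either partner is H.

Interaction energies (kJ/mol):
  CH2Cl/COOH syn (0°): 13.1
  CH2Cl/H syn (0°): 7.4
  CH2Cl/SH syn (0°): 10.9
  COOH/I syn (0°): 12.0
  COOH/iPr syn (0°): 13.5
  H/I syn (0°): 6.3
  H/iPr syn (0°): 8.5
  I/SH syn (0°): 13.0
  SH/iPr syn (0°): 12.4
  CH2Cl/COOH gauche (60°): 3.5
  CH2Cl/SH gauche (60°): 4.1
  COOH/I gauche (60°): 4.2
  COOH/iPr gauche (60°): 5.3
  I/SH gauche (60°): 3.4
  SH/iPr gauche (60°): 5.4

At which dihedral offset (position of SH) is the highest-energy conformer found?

0°

SH at 0° (eclipsed): I(0°)/SH(0°) eclipsed 13.0; iPr(120°)/COOH(120°) eclipsed 13.5; CH2Cl(240°)/H(240°) eclipsed 7.4 → 33.9 kJ/mol.
SH at 60° (staggered): I(0°)/SH(60°) gauche 3.4; iPr(120°)/SH(60°) gauche 5.4; iPr(120°)/COOH(180°) gauche 5.3; CH2Cl(240°)/COOH(180°) gauche 3.5 → 17.6 kJ/mol.
SH at 120° (eclipsed): I(0°)/H(0°) eclipsed 6.3; iPr(120°)/SH(120°) eclipsed 12.4; CH2Cl(240°)/COOH(240°) eclipsed 13.1 → 31.8 kJ/mol.
SH at 180° (staggered): I(0°)/COOH(300°) gauche 4.2; iPr(120°)/SH(180°) gauche 5.4; CH2Cl(240°)/SH(180°) gauche 4.1; CH2Cl(240°)/COOH(300°) gauche 3.5 → 17.2 kJ/mol.
SH at 240° (eclipsed): I(0°)/COOH(0°) eclipsed 12.0; iPr(120°)/H(120°) eclipsed 8.5; CH2Cl(240°)/SH(240°) eclipsed 10.9 → 31.4 kJ/mol.
SH at 300° (staggered): I(0°)/SH(300°) gauche 3.4; I(0°)/COOH(60°) gauche 4.2; iPr(120°)/COOH(60°) gauche 5.3; CH2Cl(240°)/SH(300°) gauche 4.1 → 17.0 kJ/mol.
The maximum (33.9 kJ/mol) occurs with SH at 0°.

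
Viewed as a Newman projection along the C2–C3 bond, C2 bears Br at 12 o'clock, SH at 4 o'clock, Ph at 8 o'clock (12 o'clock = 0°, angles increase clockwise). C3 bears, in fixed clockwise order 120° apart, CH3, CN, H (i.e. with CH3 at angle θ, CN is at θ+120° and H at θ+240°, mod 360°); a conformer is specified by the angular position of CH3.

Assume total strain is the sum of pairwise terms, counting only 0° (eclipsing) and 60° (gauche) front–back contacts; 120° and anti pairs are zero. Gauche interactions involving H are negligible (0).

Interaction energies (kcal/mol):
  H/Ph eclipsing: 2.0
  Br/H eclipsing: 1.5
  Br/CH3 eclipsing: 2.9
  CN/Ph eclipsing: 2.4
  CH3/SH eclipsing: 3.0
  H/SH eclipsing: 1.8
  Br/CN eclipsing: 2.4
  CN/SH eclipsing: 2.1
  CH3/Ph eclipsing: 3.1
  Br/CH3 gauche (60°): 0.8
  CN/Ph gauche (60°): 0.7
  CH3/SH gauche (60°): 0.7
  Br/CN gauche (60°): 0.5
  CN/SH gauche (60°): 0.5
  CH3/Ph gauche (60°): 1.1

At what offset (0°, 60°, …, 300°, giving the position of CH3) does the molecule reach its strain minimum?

60°

CH3 at 0° (eclipsed): Br(0°)/CH3(0°) eclipsed 2.9; SH(120°)/CN(120°) eclipsed 2.1; Ph(240°)/H(240°) eclipsed 2.0 → 7.0 kcal/mol.
CH3 at 60° (staggered): Br(0°)/CH3(60°) gauche 0.8; SH(120°)/CH3(60°) gauche 0.7; SH(120°)/CN(180°) gauche 0.5; Ph(240°)/CN(180°) gauche 0.7 → 2.7 kcal/mol.
CH3 at 120° (eclipsed): Br(0°)/H(0°) eclipsed 1.5; SH(120°)/CH3(120°) eclipsed 3.0; Ph(240°)/CN(240°) eclipsed 2.4 → 6.9 kcal/mol.
CH3 at 180° (staggered): Br(0°)/CN(300°) gauche 0.5; SH(120°)/CH3(180°) gauche 0.7; Ph(240°)/CH3(180°) gauche 1.1; Ph(240°)/CN(300°) gauche 0.7 → 3.0 kcal/mol.
CH3 at 240° (eclipsed): Br(0°)/CN(0°) eclipsed 2.4; SH(120°)/H(120°) eclipsed 1.8; Ph(240°)/CH3(240°) eclipsed 3.1 → 7.3 kcal/mol.
CH3 at 300° (staggered): Br(0°)/CH3(300°) gauche 0.8; Br(0°)/CN(60°) gauche 0.5; SH(120°)/CN(60°) gauche 0.5; Ph(240°)/CH3(300°) gauche 1.1 → 2.9 kcal/mol.
The minimum (2.7 kcal/mol) occurs with CH3 at 60°.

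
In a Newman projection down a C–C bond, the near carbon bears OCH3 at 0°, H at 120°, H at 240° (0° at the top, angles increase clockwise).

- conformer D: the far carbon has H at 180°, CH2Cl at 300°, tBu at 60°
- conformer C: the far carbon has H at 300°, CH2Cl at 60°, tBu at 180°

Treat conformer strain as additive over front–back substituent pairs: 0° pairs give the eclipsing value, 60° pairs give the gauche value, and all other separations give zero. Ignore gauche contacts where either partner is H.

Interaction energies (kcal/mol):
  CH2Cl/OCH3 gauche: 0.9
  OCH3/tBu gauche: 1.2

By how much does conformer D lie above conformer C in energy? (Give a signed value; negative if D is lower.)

+1.2 kcal/mol

D is staggered. OCH3 at 0° is gauche with CH2Cl at 300° (0.9); OCH3 at 0° is gauche with tBu at 60° (1.2). Total 2.1 kcal/mol.
C is staggered. OCH3 at 0° is gauche with CH2Cl at 60° (0.9). Total 0.9 kcal/mol.
E(D) − E(C) = 2.1 − 0.9 = +1.2 kcal/mol.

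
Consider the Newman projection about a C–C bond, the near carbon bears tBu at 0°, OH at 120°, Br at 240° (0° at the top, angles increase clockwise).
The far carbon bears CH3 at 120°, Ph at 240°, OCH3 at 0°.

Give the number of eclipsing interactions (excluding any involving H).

Non-H eclipsing pairs: tBu(0°)/OCH3(0°); OH(120°)/CH3(120°); Br(240°)/Ph(240°) — 3 interactions.

3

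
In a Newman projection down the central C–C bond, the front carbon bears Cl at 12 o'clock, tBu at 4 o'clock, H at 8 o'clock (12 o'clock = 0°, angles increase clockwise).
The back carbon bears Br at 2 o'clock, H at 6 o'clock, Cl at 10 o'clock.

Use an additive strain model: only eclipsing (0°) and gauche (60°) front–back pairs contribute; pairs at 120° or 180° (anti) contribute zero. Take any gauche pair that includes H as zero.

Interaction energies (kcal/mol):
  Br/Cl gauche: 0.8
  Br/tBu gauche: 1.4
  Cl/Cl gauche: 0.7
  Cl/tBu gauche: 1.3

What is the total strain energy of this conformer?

This conformer is staggered. Cl at 0° is gauche with Br at 60° (0.8); Cl at 0° is gauche with Cl at 300° (0.7); tBu at 120° is gauche with Br at 60° (1.4). Total 2.9 kcal/mol.

2.9 kcal/mol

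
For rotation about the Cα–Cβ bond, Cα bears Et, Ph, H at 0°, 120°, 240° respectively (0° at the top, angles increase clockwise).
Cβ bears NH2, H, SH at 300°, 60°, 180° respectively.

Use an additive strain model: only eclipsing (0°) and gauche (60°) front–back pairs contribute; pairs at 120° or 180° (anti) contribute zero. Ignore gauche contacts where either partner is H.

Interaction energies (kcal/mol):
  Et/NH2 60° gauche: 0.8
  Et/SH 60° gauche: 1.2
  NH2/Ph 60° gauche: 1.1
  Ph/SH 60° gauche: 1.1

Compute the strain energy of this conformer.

1.9 kcal/mol

This conformer (staggered): Et–NH2 gauche, Ph–SH gauche; 0.8 + 1.1 = 1.9 kcal/mol.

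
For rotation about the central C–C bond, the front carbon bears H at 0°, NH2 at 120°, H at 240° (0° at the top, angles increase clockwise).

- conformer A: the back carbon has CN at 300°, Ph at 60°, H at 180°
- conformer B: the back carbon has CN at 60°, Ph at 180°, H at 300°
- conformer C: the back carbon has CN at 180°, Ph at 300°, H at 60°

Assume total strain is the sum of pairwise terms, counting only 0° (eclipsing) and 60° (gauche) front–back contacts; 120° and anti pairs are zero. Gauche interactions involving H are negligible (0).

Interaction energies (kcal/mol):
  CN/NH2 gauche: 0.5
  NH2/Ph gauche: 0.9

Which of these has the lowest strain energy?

C

A (staggered): NH2–Ph gauche; 0.9 = 0.9 kcal/mol.
B (staggered): NH2–CN gauche, NH2–Ph gauche; 0.5 + 0.9 = 1.4 kcal/mol.
C (staggered): NH2–CN gauche; 0.5 = 0.5 kcal/mol.
C has the lowest total (0.5 kcal/mol).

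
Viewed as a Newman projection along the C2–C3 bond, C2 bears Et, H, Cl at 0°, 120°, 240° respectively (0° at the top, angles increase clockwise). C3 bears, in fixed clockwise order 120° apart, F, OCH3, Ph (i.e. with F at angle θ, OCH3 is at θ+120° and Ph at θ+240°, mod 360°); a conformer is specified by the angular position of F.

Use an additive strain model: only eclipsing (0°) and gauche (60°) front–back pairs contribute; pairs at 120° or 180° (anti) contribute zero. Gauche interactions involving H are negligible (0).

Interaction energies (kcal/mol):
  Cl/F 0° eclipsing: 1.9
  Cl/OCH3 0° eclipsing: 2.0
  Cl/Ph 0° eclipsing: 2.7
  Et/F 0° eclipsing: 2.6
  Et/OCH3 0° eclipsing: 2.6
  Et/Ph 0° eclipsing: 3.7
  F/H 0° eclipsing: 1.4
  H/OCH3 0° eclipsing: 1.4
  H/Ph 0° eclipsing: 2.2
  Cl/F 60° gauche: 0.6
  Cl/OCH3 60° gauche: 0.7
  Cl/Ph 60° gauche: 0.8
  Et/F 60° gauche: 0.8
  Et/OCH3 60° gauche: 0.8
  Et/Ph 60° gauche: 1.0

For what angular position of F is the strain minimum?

F at 0° (eclipsed): Et(0°)/F(0°) eclipsed 2.6; H(120°)/OCH3(120°) eclipsed 1.4; Cl(240°)/Ph(240°) eclipsed 2.7 → 6.7 kcal/mol.
F at 60° (staggered): Et(0°)/F(60°) gauche 0.8; Et(0°)/Ph(300°) gauche 1.0; Cl(240°)/OCH3(180°) gauche 0.7; Cl(240°)/Ph(300°) gauche 0.8 → 3.3 kcal/mol.
F at 120° (eclipsed): Et(0°)/Ph(0°) eclipsed 3.7; H(120°)/F(120°) eclipsed 1.4; Cl(240°)/OCH3(240°) eclipsed 2.0 → 7.1 kcal/mol.
F at 180° (staggered): Et(0°)/OCH3(300°) gauche 0.8; Et(0°)/Ph(60°) gauche 1.0; Cl(240°)/F(180°) gauche 0.6; Cl(240°)/OCH3(300°) gauche 0.7 → 3.1 kcal/mol.
F at 240° (eclipsed): Et(0°)/OCH3(0°) eclipsed 2.6; H(120°)/Ph(120°) eclipsed 2.2; Cl(240°)/F(240°) eclipsed 1.9 → 6.7 kcal/mol.
F at 300° (staggered): Et(0°)/F(300°) gauche 0.8; Et(0°)/OCH3(60°) gauche 0.8; Cl(240°)/F(300°) gauche 0.6; Cl(240°)/Ph(180°) gauche 0.8 → 3.0 kcal/mol.
The minimum (3.0 kcal/mol) occurs with F at 300°.

300°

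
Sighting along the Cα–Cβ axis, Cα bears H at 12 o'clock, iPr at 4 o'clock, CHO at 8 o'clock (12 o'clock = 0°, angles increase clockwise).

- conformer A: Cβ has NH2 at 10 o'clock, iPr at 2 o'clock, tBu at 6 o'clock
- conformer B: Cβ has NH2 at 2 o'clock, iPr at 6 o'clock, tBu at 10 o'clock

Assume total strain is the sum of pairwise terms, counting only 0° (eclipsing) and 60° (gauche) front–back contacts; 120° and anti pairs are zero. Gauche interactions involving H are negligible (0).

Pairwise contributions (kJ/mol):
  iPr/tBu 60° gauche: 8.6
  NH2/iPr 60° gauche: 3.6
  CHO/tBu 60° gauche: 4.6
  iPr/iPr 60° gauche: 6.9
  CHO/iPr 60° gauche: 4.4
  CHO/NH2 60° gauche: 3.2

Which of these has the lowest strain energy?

B

A is staggered. iPr at 120° is gauche with iPr at 60° (6.9); iPr at 120° is gauche with tBu at 180° (8.6); CHO at 240° is gauche with NH2 at 300° (3.2); CHO at 240° is gauche with tBu at 180° (4.6). Total 23.3 kJ/mol.
B is staggered. iPr at 120° is gauche with NH2 at 60° (3.6); iPr at 120° is gauche with iPr at 180° (6.9); CHO at 240° is gauche with iPr at 180° (4.4); CHO at 240° is gauche with tBu at 300° (4.6). Total 19.5 kJ/mol.
B has the lowest total (19.5 kJ/mol).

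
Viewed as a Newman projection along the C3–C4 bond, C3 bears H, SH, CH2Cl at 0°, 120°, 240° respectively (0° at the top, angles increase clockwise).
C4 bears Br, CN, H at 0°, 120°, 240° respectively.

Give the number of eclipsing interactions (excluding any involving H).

1

Non-H eclipsing pairs: SH(120°)/CN(120°) — 1 interaction.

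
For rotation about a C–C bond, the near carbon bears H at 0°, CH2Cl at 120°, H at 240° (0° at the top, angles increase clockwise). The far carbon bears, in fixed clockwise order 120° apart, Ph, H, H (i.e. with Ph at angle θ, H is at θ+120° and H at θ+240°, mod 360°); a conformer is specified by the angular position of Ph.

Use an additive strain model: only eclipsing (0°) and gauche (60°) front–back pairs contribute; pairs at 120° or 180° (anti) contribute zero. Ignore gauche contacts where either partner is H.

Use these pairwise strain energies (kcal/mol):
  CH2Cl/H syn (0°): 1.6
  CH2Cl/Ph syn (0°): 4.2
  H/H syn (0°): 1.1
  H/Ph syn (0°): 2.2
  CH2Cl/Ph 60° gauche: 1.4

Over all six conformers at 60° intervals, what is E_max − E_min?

Ph at 0° (eclipsed): H–Ph eclipsed, CH2Cl–H eclipsed, H–H eclipsed; 2.2 + 1.6 + 1.1 = 4.9 kcal/mol.
Ph at 60° (staggered): CH2Cl–Ph gauche; 1.4 = 1.4 kcal/mol.
Ph at 120° (eclipsed): H–H eclipsed, CH2Cl–Ph eclipsed, H–H eclipsed; 1.1 + 4.2 + 1.1 = 6.4 kcal/mol.
Ph at 180° (staggered): CH2Cl–Ph gauche; 1.4 = 1.4 kcal/mol.
Ph at 240° (eclipsed): H–H eclipsed, CH2Cl–H eclipsed, H–Ph eclipsed; 1.1 + 1.6 + 2.2 = 4.9 kcal/mol.
Ph at 300° (staggered): no non-H gauche contacts → 0.0 kcal/mol.
Max at 120° (6.4 kcal/mol), min at 300° (0.0 kcal/mol); barrier = 6.4 kcal/mol.

6.4 kcal/mol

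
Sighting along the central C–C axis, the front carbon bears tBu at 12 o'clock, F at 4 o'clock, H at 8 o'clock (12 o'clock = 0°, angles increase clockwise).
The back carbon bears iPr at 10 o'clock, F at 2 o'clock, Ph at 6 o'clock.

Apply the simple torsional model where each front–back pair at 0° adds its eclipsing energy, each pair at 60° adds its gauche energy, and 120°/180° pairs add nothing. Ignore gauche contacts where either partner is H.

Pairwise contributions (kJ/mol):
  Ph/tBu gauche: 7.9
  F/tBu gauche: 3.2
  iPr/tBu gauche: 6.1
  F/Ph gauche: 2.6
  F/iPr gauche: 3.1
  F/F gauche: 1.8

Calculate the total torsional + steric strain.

13.7 kJ/mol

This conformer is staggered. tBu at 0° is gauche with iPr at 300° (6.1); tBu at 0° is gauche with F at 60° (3.2); F at 120° is gauche with F at 60° (1.8); F at 120° is gauche with Ph at 180° (2.6). Total 13.7 kJ/mol.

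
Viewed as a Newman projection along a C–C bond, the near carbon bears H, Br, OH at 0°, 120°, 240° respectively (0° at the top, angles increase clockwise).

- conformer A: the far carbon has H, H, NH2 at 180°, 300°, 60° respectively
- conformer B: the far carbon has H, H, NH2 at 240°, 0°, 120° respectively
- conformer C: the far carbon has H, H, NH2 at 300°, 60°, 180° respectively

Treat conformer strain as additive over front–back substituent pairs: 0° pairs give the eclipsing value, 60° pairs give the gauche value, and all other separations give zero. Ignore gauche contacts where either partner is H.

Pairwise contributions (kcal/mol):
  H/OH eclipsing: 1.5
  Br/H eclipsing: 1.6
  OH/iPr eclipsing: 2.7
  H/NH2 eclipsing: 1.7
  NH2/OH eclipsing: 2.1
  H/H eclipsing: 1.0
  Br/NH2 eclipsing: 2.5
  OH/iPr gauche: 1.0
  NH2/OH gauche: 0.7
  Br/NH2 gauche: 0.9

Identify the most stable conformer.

A

A (staggered): Br–NH2 gauche; 0.9 = 0.9 kcal/mol.
B (eclipsed): H–H eclipsed, Br–NH2 eclipsed, OH–H eclipsed; 1.0 + 2.5 + 1.5 = 5.0 kcal/mol.
C (staggered): Br–NH2 gauche, OH–NH2 gauche; 0.9 + 0.7 = 1.6 kcal/mol.
A has the lowest total (0.9 kcal/mol).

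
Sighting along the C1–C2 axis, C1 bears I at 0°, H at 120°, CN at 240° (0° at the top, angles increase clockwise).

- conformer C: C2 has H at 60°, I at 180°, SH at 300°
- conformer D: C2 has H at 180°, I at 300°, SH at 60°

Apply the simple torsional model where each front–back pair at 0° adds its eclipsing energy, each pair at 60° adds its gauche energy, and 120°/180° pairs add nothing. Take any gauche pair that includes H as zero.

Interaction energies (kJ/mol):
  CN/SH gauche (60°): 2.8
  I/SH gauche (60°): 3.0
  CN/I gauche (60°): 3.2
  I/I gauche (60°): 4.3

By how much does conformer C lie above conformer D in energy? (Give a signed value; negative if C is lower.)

C (staggered): I(0°)/SH(300°) gauche 3.0; CN(240°)/I(180°) gauche 3.2; CN(240°)/SH(300°) gauche 2.8 → 9.0 kJ/mol.
D (staggered): I(0°)/I(300°) gauche 4.3; I(0°)/SH(60°) gauche 3.0; CN(240°)/I(300°) gauche 3.2 → 10.5 kJ/mol.
E(C) − E(D) = 9.0 − 10.5 = -1.5 kJ/mol.

-1.5 kJ/mol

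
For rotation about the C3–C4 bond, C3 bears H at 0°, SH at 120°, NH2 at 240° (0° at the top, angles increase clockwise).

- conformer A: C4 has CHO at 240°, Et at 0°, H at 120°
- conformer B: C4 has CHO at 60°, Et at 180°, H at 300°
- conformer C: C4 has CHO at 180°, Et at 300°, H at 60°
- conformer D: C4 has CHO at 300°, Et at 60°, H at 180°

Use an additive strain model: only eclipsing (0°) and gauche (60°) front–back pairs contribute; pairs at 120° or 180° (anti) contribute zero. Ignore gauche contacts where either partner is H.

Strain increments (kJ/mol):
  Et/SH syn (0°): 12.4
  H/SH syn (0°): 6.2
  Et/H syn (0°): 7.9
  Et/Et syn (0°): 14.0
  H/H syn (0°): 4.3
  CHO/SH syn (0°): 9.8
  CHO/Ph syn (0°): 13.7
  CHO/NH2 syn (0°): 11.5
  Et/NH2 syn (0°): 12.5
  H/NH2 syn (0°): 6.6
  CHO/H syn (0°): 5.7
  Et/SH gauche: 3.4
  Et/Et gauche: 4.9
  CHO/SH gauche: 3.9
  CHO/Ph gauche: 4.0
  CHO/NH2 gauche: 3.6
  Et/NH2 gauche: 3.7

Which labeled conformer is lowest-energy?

A (eclipsed): H–Et eclipsed, SH–H eclipsed, NH2–CHO eclipsed; 7.9 + 6.2 + 11.5 = 25.6 kJ/mol.
B (staggered): SH–CHO gauche, SH–Et gauche, NH2–Et gauche; 3.9 + 3.4 + 3.7 = 11.0 kJ/mol.
C (staggered): SH–CHO gauche, NH2–CHO gauche, NH2–Et gauche; 3.9 + 3.6 + 3.7 = 11.2 kJ/mol.
D (staggered): SH–Et gauche, NH2–CHO gauche; 3.4 + 3.6 = 7.0 kJ/mol.
D has the lowest total (7.0 kJ/mol).

D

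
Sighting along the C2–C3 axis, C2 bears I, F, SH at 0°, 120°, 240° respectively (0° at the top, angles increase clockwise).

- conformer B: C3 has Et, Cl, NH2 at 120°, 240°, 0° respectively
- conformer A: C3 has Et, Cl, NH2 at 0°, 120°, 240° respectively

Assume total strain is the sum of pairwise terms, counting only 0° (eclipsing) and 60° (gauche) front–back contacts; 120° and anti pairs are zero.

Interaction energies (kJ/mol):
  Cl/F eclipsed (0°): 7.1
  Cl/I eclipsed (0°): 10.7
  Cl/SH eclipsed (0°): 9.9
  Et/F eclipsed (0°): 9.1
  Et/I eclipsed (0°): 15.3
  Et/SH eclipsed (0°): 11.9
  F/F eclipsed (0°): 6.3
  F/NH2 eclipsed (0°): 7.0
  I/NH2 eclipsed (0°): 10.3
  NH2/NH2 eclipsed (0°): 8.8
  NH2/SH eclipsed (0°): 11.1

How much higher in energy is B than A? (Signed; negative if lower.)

B (eclipsed): I–NH2 eclipsed, F–Et eclipsed, SH–Cl eclipsed; 10.3 + 9.1 + 9.9 = 29.3 kJ/mol.
A (eclipsed): I–Et eclipsed, F–Cl eclipsed, SH–NH2 eclipsed; 15.3 + 7.1 + 11.1 = 33.5 kJ/mol.
E(B) − E(A) = 29.3 − 33.5 = -4.2 kJ/mol.

-4.2 kJ/mol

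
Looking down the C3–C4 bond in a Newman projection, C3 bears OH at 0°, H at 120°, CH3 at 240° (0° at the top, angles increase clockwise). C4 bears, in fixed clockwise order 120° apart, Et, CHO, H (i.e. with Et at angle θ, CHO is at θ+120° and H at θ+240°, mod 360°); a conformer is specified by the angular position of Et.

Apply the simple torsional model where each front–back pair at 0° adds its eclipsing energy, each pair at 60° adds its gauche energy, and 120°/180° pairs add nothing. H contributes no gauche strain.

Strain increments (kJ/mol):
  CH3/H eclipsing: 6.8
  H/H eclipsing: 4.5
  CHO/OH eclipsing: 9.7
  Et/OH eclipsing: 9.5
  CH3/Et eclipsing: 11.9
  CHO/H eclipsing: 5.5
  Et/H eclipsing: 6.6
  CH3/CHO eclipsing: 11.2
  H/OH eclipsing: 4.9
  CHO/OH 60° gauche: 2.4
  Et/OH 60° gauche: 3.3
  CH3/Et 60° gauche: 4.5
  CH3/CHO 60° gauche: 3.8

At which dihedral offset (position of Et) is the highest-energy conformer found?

Et at 0° (eclipsed): OH(0°)/Et(0°) eclipsed 9.5; H(120°)/CHO(120°) eclipsed 5.5; CH3(240°)/H(240°) eclipsed 6.8 → 21.8 kJ/mol.
Et at 60° (staggered): OH(0°)/Et(60°) gauche 3.3; CH3(240°)/CHO(180°) gauche 3.8 → 7.1 kJ/mol.
Et at 120° (eclipsed): OH(0°)/H(0°) eclipsed 4.9; H(120°)/Et(120°) eclipsed 6.6; CH3(240°)/CHO(240°) eclipsed 11.2 → 22.7 kJ/mol.
Et at 180° (staggered): OH(0°)/CHO(300°) gauche 2.4; CH3(240°)/Et(180°) gauche 4.5; CH3(240°)/CHO(300°) gauche 3.8 → 10.7 kJ/mol.
Et at 240° (eclipsed): OH(0°)/CHO(0°) eclipsed 9.7; H(120°)/H(120°) eclipsed 4.5; CH3(240°)/Et(240°) eclipsed 11.9 → 26.1 kJ/mol.
Et at 300° (staggered): OH(0°)/Et(300°) gauche 3.3; OH(0°)/CHO(60°) gauche 2.4; CH3(240°)/Et(300°) gauche 4.5 → 10.2 kJ/mol.
The maximum (26.1 kJ/mol) occurs with Et at 240°.

240°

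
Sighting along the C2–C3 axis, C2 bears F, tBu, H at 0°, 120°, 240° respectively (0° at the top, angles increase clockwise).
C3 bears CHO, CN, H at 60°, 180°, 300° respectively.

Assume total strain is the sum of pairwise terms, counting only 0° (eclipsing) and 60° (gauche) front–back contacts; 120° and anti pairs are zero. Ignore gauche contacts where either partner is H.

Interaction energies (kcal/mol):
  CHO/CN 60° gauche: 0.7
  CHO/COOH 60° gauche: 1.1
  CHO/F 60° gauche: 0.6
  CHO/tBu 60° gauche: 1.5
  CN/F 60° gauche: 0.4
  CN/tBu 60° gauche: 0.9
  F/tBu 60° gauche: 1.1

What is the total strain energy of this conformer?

3.0 kcal/mol

This conformer (staggered): F(0°)/CHO(60°) gauche 0.6; tBu(120°)/CHO(60°) gauche 1.5; tBu(120°)/CN(180°) gauche 0.9 → 3.0 kcal/mol.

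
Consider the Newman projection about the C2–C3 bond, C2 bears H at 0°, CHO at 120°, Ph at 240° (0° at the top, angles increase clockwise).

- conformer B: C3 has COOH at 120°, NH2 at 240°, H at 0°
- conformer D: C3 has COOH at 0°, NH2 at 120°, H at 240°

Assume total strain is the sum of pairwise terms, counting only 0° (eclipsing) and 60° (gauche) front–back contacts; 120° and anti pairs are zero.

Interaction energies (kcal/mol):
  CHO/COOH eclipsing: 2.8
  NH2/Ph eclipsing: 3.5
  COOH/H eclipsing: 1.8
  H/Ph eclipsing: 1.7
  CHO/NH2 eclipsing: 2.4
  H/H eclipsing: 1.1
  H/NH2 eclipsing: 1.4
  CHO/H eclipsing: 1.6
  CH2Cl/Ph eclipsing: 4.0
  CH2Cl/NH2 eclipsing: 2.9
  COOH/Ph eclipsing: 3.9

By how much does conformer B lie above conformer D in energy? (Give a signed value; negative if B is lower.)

+1.5 kcal/mol

B (eclipsed): H(0°)/H(0°) eclipsed 1.1; CHO(120°)/COOH(120°) eclipsed 2.8; Ph(240°)/NH2(240°) eclipsed 3.5 → 7.4 kcal/mol.
D (eclipsed): H(0°)/COOH(0°) eclipsed 1.8; CHO(120°)/NH2(120°) eclipsed 2.4; Ph(240°)/H(240°) eclipsed 1.7 → 5.9 kcal/mol.
E(B) − E(D) = 7.4 − 5.9 = +1.5 kcal/mol.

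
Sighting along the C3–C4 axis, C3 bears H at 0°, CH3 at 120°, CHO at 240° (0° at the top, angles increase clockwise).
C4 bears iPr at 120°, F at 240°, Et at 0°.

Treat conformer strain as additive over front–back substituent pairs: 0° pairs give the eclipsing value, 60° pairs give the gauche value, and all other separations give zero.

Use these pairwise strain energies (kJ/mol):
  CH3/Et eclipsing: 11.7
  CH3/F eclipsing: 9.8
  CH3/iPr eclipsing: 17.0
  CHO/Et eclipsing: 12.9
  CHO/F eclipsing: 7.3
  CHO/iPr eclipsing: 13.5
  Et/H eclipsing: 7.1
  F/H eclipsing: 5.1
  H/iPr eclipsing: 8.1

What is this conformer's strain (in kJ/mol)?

31.4 kJ/mol

This conformer (eclipsed): H–Et eclipsed, CH3–iPr eclipsed, CHO–F eclipsed; 7.1 + 17.0 + 7.3 = 31.4 kJ/mol.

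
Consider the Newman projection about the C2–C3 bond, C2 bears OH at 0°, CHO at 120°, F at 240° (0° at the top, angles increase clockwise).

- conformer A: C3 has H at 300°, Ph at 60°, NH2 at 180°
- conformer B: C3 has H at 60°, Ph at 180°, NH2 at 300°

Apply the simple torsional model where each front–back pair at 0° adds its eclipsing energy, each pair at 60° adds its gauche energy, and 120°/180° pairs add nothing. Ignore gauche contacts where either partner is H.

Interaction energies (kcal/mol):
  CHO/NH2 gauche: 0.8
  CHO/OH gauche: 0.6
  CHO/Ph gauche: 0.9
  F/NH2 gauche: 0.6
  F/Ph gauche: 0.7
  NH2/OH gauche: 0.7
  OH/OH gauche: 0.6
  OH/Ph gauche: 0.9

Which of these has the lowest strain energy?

B

A (staggered): OH–Ph gauche, CHO–Ph gauche, CHO–NH2 gauche, F–NH2 gauche; 0.9 + 0.9 + 0.8 + 0.6 = 3.2 kcal/mol.
B (staggered): OH–NH2 gauche, CHO–Ph gauche, F–Ph gauche, F–NH2 gauche; 0.7 + 0.9 + 0.7 + 0.6 = 2.9 kcal/mol.
B has the lowest total (2.9 kcal/mol).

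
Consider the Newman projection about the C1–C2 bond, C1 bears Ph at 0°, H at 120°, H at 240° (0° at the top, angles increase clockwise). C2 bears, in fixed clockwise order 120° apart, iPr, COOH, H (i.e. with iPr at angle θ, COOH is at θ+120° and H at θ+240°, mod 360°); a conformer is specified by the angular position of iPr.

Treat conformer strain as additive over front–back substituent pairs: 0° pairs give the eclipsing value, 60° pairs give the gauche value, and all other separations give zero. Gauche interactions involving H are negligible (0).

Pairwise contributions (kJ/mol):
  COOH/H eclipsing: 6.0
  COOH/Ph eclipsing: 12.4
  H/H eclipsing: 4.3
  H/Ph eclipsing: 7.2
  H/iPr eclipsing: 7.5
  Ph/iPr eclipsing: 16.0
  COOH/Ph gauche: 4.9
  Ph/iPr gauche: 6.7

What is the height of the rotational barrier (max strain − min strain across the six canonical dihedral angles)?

21.4 kJ/mol

iPr at 0° is eclipsed. Ph at 0° is eclipsed with iPr at 0° (16.0); H at 120° is eclipsed with COOH at 120° (6.0); H at 240° is eclipsed with H at 240° (4.3). Total 26.3 kJ/mol.
iPr at 60° is staggered. Ph at 0° is gauche with iPr at 60° (6.7). Total 6.7 kJ/mol.
iPr at 120° is eclipsed. Ph at 0° is eclipsed with H at 0° (7.2); H at 120° is eclipsed with iPr at 120° (7.5); H at 240° is eclipsed with COOH at 240° (6.0). Total 20.7 kJ/mol.
iPr at 180° is staggered. Ph at 0° is gauche with COOH at 300° (4.9). Total 4.9 kJ/mol.
iPr at 240° is eclipsed. Ph at 0° is eclipsed with COOH at 0° (12.4); H at 120° is eclipsed with H at 120° (4.3); H at 240° is eclipsed with iPr at 240° (7.5). Total 24.2 kJ/mol.
iPr at 300° is staggered. Ph at 0° is gauche with iPr at 300° (6.7); Ph at 0° is gauche with COOH at 60° (4.9). Total 11.6 kJ/mol.
Max at 0° (26.3 kJ/mol), min at 180° (4.9 kJ/mol); barrier = 21.4 kJ/mol.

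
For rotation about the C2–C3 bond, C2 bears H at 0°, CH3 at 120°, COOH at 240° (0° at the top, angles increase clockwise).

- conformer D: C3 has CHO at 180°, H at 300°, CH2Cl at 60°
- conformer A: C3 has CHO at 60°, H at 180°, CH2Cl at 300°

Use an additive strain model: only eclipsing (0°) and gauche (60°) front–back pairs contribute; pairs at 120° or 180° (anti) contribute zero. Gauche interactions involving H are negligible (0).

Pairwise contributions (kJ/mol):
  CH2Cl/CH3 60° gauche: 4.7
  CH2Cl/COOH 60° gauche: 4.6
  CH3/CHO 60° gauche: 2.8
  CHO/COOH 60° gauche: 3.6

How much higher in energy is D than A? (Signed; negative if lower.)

+3.7 kJ/mol

D (staggered): CH3(120°)/CHO(180°) gauche 2.8; CH3(120°)/CH2Cl(60°) gauche 4.7; COOH(240°)/CHO(180°) gauche 3.6 → 11.1 kJ/mol.
A (staggered): CH3(120°)/CHO(60°) gauche 2.8; COOH(240°)/CH2Cl(300°) gauche 4.6 → 7.4 kJ/mol.
E(D) − E(A) = 11.1 − 7.4 = +3.7 kJ/mol.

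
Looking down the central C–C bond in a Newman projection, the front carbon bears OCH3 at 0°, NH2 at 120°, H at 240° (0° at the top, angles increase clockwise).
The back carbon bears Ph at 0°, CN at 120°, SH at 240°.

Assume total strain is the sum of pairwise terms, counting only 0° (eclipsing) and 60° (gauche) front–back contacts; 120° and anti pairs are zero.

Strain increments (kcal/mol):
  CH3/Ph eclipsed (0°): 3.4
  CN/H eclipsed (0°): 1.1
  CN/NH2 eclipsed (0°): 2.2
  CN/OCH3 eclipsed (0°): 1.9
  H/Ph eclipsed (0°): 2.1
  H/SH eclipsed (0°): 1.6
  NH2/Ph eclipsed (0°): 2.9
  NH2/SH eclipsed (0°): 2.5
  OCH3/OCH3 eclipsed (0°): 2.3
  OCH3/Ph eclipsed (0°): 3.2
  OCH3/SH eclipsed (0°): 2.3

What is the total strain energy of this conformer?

This conformer (eclipsed): OCH3–Ph eclipsed, NH2–CN eclipsed, H–SH eclipsed; 3.2 + 2.2 + 1.6 = 7.0 kcal/mol.

7.0 kcal/mol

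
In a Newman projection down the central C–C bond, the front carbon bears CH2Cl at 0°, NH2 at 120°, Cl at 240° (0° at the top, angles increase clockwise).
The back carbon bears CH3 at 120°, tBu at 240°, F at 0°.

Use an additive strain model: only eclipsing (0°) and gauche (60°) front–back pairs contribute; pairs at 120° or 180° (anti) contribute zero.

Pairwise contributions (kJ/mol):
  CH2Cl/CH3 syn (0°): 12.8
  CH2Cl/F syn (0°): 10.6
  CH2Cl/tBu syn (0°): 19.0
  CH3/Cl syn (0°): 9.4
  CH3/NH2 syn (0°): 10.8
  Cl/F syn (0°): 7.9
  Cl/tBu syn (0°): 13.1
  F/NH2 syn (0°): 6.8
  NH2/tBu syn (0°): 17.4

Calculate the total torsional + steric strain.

34.5 kJ/mol

This conformer is eclipsed. CH2Cl at 0° is eclipsed with F at 0° (10.6); NH2 at 120° is eclipsed with CH3 at 120° (10.8); Cl at 240° is eclipsed with tBu at 240° (13.1). Total 34.5 kJ/mol.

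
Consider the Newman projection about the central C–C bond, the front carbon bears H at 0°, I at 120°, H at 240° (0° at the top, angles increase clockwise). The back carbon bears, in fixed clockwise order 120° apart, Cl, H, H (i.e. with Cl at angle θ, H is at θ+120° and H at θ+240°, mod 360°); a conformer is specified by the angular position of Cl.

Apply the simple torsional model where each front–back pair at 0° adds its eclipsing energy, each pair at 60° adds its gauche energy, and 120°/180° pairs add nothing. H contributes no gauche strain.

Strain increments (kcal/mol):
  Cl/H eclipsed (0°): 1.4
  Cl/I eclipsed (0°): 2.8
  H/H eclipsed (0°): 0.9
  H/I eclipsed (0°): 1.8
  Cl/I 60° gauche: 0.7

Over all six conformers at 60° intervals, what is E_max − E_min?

4.6 kcal/mol

Cl at 0° (eclipsed): H–Cl eclipsed, I–H eclipsed, H–H eclipsed; 1.4 + 1.8 + 0.9 = 4.1 kcal/mol.
Cl at 60° (staggered): I–Cl gauche; 0.7 = 0.7 kcal/mol.
Cl at 120° (eclipsed): H–H eclipsed, I–Cl eclipsed, H–H eclipsed; 0.9 + 2.8 + 0.9 = 4.6 kcal/mol.
Cl at 180° (staggered): I–Cl gauche; 0.7 = 0.7 kcal/mol.
Cl at 240° (eclipsed): H–H eclipsed, I–H eclipsed, H–Cl eclipsed; 0.9 + 1.8 + 1.4 = 4.1 kcal/mol.
Cl at 300° (staggered): no non-H gauche contacts → 0.0 kcal/mol.
Max at 120° (4.6 kcal/mol), min at 300° (0.0 kcal/mol); barrier = 4.6 kcal/mol.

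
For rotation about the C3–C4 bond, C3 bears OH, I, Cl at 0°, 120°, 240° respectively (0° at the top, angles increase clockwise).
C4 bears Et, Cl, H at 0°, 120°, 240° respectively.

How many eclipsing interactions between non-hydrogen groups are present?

Non-H eclipsing pairs: OH(0°)/Et(0°); I(120°)/Cl(120°) — 2 interactions.

2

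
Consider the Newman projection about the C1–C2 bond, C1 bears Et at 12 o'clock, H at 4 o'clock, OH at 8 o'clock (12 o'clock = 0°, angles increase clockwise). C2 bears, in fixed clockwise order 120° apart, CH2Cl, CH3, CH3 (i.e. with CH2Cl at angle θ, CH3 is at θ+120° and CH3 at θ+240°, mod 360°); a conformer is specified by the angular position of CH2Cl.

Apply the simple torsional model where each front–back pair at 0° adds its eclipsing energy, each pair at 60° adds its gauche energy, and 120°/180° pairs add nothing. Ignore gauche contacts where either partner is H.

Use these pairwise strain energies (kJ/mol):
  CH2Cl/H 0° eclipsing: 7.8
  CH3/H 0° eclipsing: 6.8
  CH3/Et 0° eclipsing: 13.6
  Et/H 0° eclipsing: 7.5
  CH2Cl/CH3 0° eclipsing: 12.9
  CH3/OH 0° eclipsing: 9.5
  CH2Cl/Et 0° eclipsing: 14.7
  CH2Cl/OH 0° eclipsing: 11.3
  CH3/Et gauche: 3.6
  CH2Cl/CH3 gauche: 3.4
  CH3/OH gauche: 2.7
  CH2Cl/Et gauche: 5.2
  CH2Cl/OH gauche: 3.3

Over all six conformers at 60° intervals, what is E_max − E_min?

18.5 kJ/mol

CH2Cl at 0° is eclipsed. Et at 0° is eclipsed with CH2Cl at 0° (14.7); H at 120° is eclipsed with CH3 at 120° (6.8); OH at 240° is eclipsed with CH3 at 240° (9.5). Total 31.0 kJ/mol.
CH2Cl at 60° is staggered. Et at 0° is gauche with CH2Cl at 60° (5.2); Et at 0° is gauche with CH3 at 300° (3.6); OH at 240° is gauche with CH3 at 180° (2.7); OH at 240° is gauche with CH3 at 300° (2.7). Total 14.2 kJ/mol.
CH2Cl at 120° is eclipsed. Et at 0° is eclipsed with CH3 at 0° (13.6); H at 120° is eclipsed with CH2Cl at 120° (7.8); OH at 240° is eclipsed with CH3 at 240° (9.5). Total 30.9 kJ/mol.
CH2Cl at 180° is staggered. Et at 0° is gauche with CH3 at 300° (3.6); Et at 0° is gauche with CH3 at 60° (3.6); OH at 240° is gauche with CH2Cl at 180° (3.3); OH at 240° is gauche with CH3 at 300° (2.7). Total 13.2 kJ/mol.
CH2Cl at 240° is eclipsed. Et at 0° is eclipsed with CH3 at 0° (13.6); H at 120° is eclipsed with CH3 at 120° (6.8); OH at 240° is eclipsed with CH2Cl at 240° (11.3). Total 31.7 kJ/mol.
CH2Cl at 300° is staggered. Et at 0° is gauche with CH2Cl at 300° (5.2); Et at 0° is gauche with CH3 at 60° (3.6); OH at 240° is gauche with CH2Cl at 300° (3.3); OH at 240° is gauche with CH3 at 180° (2.7). Total 14.8 kJ/mol.
Max at 240° (31.7 kJ/mol), min at 180° (13.2 kJ/mol); barrier = 18.5 kJ/mol.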